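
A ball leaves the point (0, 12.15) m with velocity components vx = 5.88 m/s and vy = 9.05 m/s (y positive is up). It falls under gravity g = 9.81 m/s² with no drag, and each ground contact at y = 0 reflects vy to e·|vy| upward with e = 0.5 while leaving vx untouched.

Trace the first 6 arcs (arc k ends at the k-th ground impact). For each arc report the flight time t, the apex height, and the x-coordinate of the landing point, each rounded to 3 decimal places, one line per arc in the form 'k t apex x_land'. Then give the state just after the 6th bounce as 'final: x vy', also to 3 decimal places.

Arc 1: start y=12.150, vy=9.050 → t=2.747, apex=16.324, x_land=16.151, impact vy=-17.897
  bounce: vy ← 0.5·17.897 = 8.948
Arc 2: start y=0.000, vy=8.948 → t=1.824, apex=4.081, x_land=26.878, impact vy=-8.948
  bounce: vy ← 0.5·8.948 = 4.474
Arc 3: start y=0.000, vy=4.474 → t=0.912, apex=1.020, x_land=32.242, impact vy=-4.474
  bounce: vy ← 0.5·4.474 = 2.237
Arc 4: start y=0.000, vy=2.237 → t=0.456, apex=0.255, x_land=34.924, impact vy=-2.237
  bounce: vy ← 0.5·2.237 = 1.119
Arc 5: start y=0.000, vy=1.119 → t=0.228, apex=0.064, x_land=36.264, impact vy=-1.119
  bounce: vy ← 0.5·1.119 = 0.559
Arc 6: start y=0.000, vy=0.559 → t=0.114, apex=0.016, x_land=36.935, impact vy=-0.559
  bounce: vy ← 0.5·0.559 = 0.280

1 2.747 16.324 16.151
2 1.824 4.081 26.878
3 0.912 1.020 32.242
4 0.456 0.255 34.924
5 0.228 0.064 36.264
6 0.114 0.016 36.935
final: 36.935 0.280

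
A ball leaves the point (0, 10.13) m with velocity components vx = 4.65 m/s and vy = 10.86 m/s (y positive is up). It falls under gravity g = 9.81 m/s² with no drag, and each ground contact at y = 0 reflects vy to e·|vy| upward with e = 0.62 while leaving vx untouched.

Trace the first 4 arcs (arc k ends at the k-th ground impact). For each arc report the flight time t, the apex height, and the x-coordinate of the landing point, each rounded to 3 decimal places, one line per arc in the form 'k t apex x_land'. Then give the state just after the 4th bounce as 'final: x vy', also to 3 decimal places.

Arc 1: start y=10.130, vy=10.860 → t=2.921, apex=16.141, x_land=13.583, impact vy=-17.796
  bounce: vy ← 0.62·17.796 = 11.033
Arc 2: start y=0.000, vy=11.033 → t=2.249, apex=6.205, x_land=24.043, impact vy=-11.033
  bounce: vy ← 0.62·11.033 = 6.841
Arc 3: start y=0.000, vy=6.841 → t=1.395, apex=2.385, x_land=30.528, impact vy=-6.841
  bounce: vy ← 0.62·6.841 = 4.241
Arc 4: start y=0.000, vy=4.241 → t=0.865, apex=0.917, x_land=34.549, impact vy=-4.241
  bounce: vy ← 0.62·4.241 = 2.630

1 2.921 16.141 13.583
2 2.249 6.205 24.043
3 1.395 2.385 30.528
4 0.865 0.917 34.549
final: 34.549 2.630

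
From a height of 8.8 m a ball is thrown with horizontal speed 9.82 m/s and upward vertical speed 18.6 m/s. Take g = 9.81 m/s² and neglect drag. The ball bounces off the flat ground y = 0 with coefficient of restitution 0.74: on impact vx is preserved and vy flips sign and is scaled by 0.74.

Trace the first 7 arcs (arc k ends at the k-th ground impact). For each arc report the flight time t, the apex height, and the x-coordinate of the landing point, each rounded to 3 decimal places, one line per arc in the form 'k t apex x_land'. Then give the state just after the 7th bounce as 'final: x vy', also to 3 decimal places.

1 4.217 26.433 41.415
2 3.436 14.475 75.154
3 2.542 7.926 100.120
4 1.881 4.340 118.596
5 1.392 2.377 132.267
6 1.030 1.302 142.385
7 0.762 0.713 149.871
final: 149.871 2.767

Arc 1: start y=8.800, vy=18.600 → t=4.217, apex=26.433, x_land=41.415, impact vy=-22.773
  bounce: vy ← 0.74·22.773 = 16.852
Arc 2: start y=0.000, vy=16.852 → t=3.436, apex=14.475, x_land=75.154, impact vy=-16.852
  bounce: vy ← 0.74·16.852 = 12.471
Arc 3: start y=0.000, vy=12.471 → t=2.542, apex=7.926, x_land=100.120, impact vy=-12.471
  bounce: vy ← 0.74·12.471 = 9.228
Arc 4: start y=0.000, vy=9.228 → t=1.881, apex=4.340, x_land=118.596, impact vy=-9.228
  bounce: vy ← 0.74·9.228 = 6.829
Arc 5: start y=0.000, vy=6.829 → t=1.392, apex=2.377, x_land=132.267, impact vy=-6.829
  bounce: vy ← 0.74·6.829 = 5.053
Arc 6: start y=0.000, vy=5.053 → t=1.030, apex=1.302, x_land=142.385, impact vy=-5.053
  bounce: vy ← 0.74·5.053 = 3.739
Arc 7: start y=0.000, vy=3.739 → t=0.762, apex=0.713, x_land=149.871, impact vy=-3.739
  bounce: vy ← 0.74·3.739 = 2.767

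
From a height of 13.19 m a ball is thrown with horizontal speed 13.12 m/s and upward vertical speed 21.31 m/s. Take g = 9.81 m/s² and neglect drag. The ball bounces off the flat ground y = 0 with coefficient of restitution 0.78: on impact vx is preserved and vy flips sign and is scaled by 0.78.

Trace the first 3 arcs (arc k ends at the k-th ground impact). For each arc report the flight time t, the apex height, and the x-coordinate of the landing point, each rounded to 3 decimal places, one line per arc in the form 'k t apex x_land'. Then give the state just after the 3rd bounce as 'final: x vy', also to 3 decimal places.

Arc 1: start y=13.190, vy=21.310 → t=4.894, apex=36.336, x_land=64.209, impact vy=-26.700
  bounce: vy ← 0.78·26.700 = 20.826
Arc 2: start y=0.000, vy=20.826 → t=4.246, apex=22.107, x_land=119.916, impact vy=-20.826
  bounce: vy ← 0.78·20.826 = 16.244
Arc 3: start y=0.000, vy=16.244 → t=3.312, apex=13.450, x_land=163.367, impact vy=-16.244
  bounce: vy ← 0.78·16.244 = 12.671

1 4.894 36.336 64.209
2 4.246 22.107 119.916
3 3.312 13.450 163.367
final: 163.367 12.671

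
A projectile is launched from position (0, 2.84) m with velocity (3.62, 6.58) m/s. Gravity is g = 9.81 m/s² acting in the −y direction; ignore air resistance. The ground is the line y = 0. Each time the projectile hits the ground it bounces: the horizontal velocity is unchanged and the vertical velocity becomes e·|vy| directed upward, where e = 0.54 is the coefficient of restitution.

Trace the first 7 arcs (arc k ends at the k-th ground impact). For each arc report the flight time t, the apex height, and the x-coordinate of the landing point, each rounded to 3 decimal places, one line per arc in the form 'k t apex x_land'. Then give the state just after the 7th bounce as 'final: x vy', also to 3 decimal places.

Arc 1: start y=2.840, vy=6.580 → t=1.685, apex=5.047, x_land=6.100, impact vy=-9.951
  bounce: vy ← 0.54·9.951 = 5.373
Arc 2: start y=0.000, vy=5.373 → t=1.095, apex=1.472, x_land=10.066, impact vy=-5.373
  bounce: vy ← 0.54·5.373 = 2.902
Arc 3: start y=0.000, vy=2.902 → t=0.592, apex=0.429, x_land=12.207, impact vy=-2.902
  bounce: vy ← 0.54·2.902 = 1.567
Arc 4: start y=0.000, vy=1.567 → t=0.319, apex=0.125, x_land=13.364, impact vy=-1.567
  bounce: vy ← 0.54·1.567 = 0.846
Arc 5: start y=0.000, vy=0.846 → t=0.173, apex=0.036, x_land=13.988, impact vy=-0.846
  bounce: vy ← 0.54·0.846 = 0.457
Arc 6: start y=0.000, vy=0.457 → t=0.093, apex=0.011, x_land=14.325, impact vy=-0.457
  bounce: vy ← 0.54·0.457 = 0.247
Arc 7: start y=0.000, vy=0.247 → t=0.050, apex=0.003, x_land=14.507, impact vy=-0.247
  bounce: vy ← 0.54·0.247 = 0.133

1 1.685 5.047 6.100
2 1.095 1.472 10.066
3 0.592 0.429 12.207
4 0.319 0.125 13.364
5 0.173 0.036 13.988
6 0.093 0.011 14.325
7 0.050 0.003 14.507
final: 14.507 0.133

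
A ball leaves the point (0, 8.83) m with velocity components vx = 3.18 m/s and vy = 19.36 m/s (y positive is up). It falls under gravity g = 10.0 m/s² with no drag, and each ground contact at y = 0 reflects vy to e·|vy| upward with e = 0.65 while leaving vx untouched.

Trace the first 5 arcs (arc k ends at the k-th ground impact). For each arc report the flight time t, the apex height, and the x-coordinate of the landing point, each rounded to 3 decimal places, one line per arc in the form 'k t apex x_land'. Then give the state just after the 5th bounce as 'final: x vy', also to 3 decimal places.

Arc 1: start y=8.830, vy=19.360 → t=4.284, apex=27.570, x_land=13.624, impact vy=-23.482
  bounce: vy ← 0.65·23.482 = 15.263
Arc 2: start y=0.000, vy=15.263 → t=3.053, apex=11.649, x_land=23.331, impact vy=-15.263
  bounce: vy ← 0.65·15.263 = 9.921
Arc 3: start y=0.000, vy=9.921 → t=1.984, apex=4.922, x_land=29.641, impact vy=-9.921
  bounce: vy ← 0.65·9.921 = 6.449
Arc 4: start y=0.000, vy=6.449 → t=1.290, apex=2.079, x_land=33.743, impact vy=-6.449
  bounce: vy ← 0.65·6.449 = 4.192
Arc 5: start y=0.000, vy=4.192 → t=0.838, apex=0.879, x_land=36.409, impact vy=-4.192
  bounce: vy ← 0.65·4.192 = 2.725

1 4.284 27.570 13.624
2 3.053 11.649 23.331
3 1.984 4.922 29.641
4 1.290 2.079 33.743
5 0.838 0.879 36.409
final: 36.409 2.725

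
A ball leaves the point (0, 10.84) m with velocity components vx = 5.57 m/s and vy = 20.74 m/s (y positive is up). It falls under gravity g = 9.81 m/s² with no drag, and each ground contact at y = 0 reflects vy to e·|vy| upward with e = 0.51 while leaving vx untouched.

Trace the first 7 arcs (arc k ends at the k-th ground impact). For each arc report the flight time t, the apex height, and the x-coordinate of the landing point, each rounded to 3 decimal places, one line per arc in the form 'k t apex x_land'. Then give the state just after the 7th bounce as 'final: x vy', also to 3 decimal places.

Arc 1: start y=10.840, vy=20.740 → t=4.699, apex=32.764, x_land=26.172, impact vy=-25.354
  bounce: vy ← 0.51·25.354 = 12.931
Arc 2: start y=0.000, vy=12.931 → t=2.636, apex=8.522, x_land=40.855, impact vy=-12.931
  bounce: vy ← 0.51·12.931 = 6.595
Arc 3: start y=0.000, vy=6.595 → t=1.344, apex=2.217, x_land=48.344, impact vy=-6.595
  bounce: vy ← 0.51·6.595 = 3.363
Arc 4: start y=0.000, vy=3.363 → t=0.686, apex=0.577, x_land=52.163, impact vy=-3.363
  bounce: vy ← 0.51·3.363 = 1.715
Arc 5: start y=0.000, vy=1.715 → t=0.350, apex=0.150, x_land=54.111, impact vy=-1.715
  bounce: vy ← 0.51·1.715 = 0.875
Arc 6: start y=0.000, vy=0.875 → t=0.178, apex=0.039, x_land=55.104, impact vy=-0.875
  bounce: vy ← 0.51·0.875 = 0.446
Arc 7: start y=0.000, vy=0.446 → t=0.091, apex=0.010, x_land=55.611, impact vy=-0.446
  bounce: vy ← 0.51·0.446 = 0.228

1 4.699 32.764 26.172
2 2.636 8.522 40.855
3 1.344 2.217 48.344
4 0.686 0.577 52.163
5 0.350 0.150 54.111
6 0.178 0.039 55.104
7 0.091 0.010 55.611
final: 55.611 0.228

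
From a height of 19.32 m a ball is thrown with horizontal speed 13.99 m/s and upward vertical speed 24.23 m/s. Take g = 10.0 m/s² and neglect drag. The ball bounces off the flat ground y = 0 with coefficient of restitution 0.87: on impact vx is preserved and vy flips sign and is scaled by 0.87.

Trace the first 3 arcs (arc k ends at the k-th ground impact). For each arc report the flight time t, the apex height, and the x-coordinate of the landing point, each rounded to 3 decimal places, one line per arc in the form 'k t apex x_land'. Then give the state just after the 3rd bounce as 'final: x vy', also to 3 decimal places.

Arc 1: start y=19.320, vy=24.230 → t=5.543, apex=48.675, x_land=77.548, impact vy=-31.201
  bounce: vy ← 0.87·31.201 = 27.145
Arc 2: start y=0.000, vy=27.145 → t=5.429, apex=36.842, x_land=153.499, impact vy=-27.145
  bounce: vy ← 0.87·27.145 = 23.616
Arc 3: start y=0.000, vy=23.616 → t=4.723, apex=27.886, x_land=219.576, impact vy=-23.616
  bounce: vy ← 0.87·23.616 = 20.546

1 5.543 48.675 77.548
2 5.429 36.842 153.499
3 4.723 27.886 219.576
final: 219.576 20.546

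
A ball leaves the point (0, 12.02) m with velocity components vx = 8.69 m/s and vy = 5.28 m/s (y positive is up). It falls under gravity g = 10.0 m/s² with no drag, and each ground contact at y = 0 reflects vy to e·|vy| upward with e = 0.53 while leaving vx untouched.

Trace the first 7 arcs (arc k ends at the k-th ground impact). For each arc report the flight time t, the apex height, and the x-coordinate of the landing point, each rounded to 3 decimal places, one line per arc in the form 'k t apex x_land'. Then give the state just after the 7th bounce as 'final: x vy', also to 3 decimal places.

1 2.166 13.414 18.822
2 1.736 3.768 33.909
3 0.920 1.058 41.906
4 0.488 0.297 46.144
5 0.258 0.084 48.390
6 0.137 0.023 49.581
7 0.073 0.007 50.212
final: 50.212 0.192

Arc 1: start y=12.020, vy=5.280 → t=2.166, apex=13.414, x_land=18.822, impact vy=-16.379
  bounce: vy ← 0.53·16.379 = 8.681
Arc 2: start y=0.000, vy=8.681 → t=1.736, apex=3.768, x_land=33.909, impact vy=-8.681
  bounce: vy ← 0.53·8.681 = 4.601
Arc 3: start y=0.000, vy=4.601 → t=0.920, apex=1.058, x_land=41.906, impact vy=-4.601
  bounce: vy ← 0.53·4.601 = 2.438
Arc 4: start y=0.000, vy=2.438 → t=0.488, apex=0.297, x_land=46.144, impact vy=-2.438
  bounce: vy ← 0.53·2.438 = 1.292
Arc 5: start y=0.000, vy=1.292 → t=0.258, apex=0.084, x_land=48.390, impact vy=-1.292
  bounce: vy ← 0.53·1.292 = 0.685
Arc 6: start y=0.000, vy=0.685 → t=0.137, apex=0.023, x_land=49.581, impact vy=-0.685
  bounce: vy ← 0.53·0.685 = 0.363
Arc 7: start y=0.000, vy=0.363 → t=0.073, apex=0.007, x_land=50.212, impact vy=-0.363
  bounce: vy ← 0.53·0.363 = 0.192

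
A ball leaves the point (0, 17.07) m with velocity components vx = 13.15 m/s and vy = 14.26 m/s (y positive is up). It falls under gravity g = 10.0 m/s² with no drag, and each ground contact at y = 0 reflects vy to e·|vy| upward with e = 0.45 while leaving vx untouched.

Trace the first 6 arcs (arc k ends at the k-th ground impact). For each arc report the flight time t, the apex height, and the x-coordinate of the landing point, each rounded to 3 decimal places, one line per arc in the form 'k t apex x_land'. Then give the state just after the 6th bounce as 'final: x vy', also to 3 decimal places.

Arc 1: start y=17.070, vy=14.260 → t=3.760, apex=27.237, x_land=49.444, impact vy=-23.340
  bounce: vy ← 0.45·23.340 = 10.503
Arc 2: start y=0.000, vy=10.503 → t=2.101, apex=5.516, x_land=77.066, impact vy=-10.503
  bounce: vy ← 0.45·10.503 = 4.726
Arc 3: start y=0.000, vy=4.726 → t=0.945, apex=1.117, x_land=89.497, impact vy=-4.726
  bounce: vy ← 0.45·4.726 = 2.127
Arc 4: start y=0.000, vy=2.127 → t=0.425, apex=0.226, x_land=95.090, impact vy=-2.127
  bounce: vy ← 0.45·2.127 = 0.957
Arc 5: start y=0.000, vy=0.957 → t=0.191, apex=0.046, x_land=97.607, impact vy=-0.957
  bounce: vy ← 0.45·0.957 = 0.431
Arc 6: start y=0.000, vy=0.431 → t=0.086, apex=0.009, x_land=98.740, impact vy=-0.431
  bounce: vy ← 0.45·0.431 = 0.194

1 3.760 27.237 49.444
2 2.101 5.516 77.066
3 0.945 1.117 89.497
4 0.425 0.226 95.090
5 0.191 0.046 97.607
6 0.086 0.009 98.740
final: 98.740 0.194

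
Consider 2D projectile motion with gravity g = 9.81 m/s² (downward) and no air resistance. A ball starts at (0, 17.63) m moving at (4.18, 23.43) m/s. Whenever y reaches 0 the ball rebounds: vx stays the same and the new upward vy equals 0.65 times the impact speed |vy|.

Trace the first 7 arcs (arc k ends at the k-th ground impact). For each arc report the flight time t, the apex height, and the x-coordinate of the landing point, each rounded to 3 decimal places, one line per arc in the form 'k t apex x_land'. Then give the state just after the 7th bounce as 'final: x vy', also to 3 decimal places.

Arc 1: start y=17.630, vy=23.430 → t=5.438, apex=45.610, x_land=22.730, impact vy=-29.914
  bounce: vy ← 0.65·29.914 = 19.444
Arc 2: start y=0.000, vy=19.444 → t=3.964, apex=19.270, x_land=39.300, impact vy=-19.444
  bounce: vy ← 0.65·19.444 = 12.639
Arc 3: start y=0.000, vy=12.639 → t=2.577, apex=8.142, x_land=50.071, impact vy=-12.639
  bounce: vy ← 0.65·12.639 = 8.215
Arc 4: start y=0.000, vy=8.215 → t=1.675, apex=3.440, x_land=57.072, impact vy=-8.215
  bounce: vy ← 0.65·8.215 = 5.340
Arc 5: start y=0.000, vy=5.340 → t=1.089, apex=1.453, x_land=61.622, impact vy=-5.340
  bounce: vy ← 0.65·5.340 = 3.471
Arc 6: start y=0.000, vy=3.471 → t=0.708, apex=0.614, x_land=64.580, impact vy=-3.471
  bounce: vy ← 0.65·3.471 = 2.256
Arc 7: start y=0.000, vy=2.256 → t=0.460, apex=0.259, x_land=66.503, impact vy=-2.256
  bounce: vy ← 0.65·2.256 = 1.466

1 5.438 45.610 22.730
2 3.964 19.270 39.300
3 2.577 8.142 50.071
4 1.675 3.440 57.072
5 1.089 1.453 61.622
6 0.708 0.614 64.580
7 0.460 0.259 66.503
final: 66.503 1.466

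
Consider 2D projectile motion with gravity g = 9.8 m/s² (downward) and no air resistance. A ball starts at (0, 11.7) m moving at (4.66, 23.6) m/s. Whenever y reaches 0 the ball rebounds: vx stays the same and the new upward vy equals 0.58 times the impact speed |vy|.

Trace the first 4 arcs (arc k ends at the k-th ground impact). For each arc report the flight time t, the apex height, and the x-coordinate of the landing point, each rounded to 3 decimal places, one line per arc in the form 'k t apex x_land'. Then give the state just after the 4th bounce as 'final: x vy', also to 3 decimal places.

1 5.269 40.116 24.556
2 3.319 13.495 40.023
3 1.925 4.540 48.994
4 1.117 1.527 54.197
final: 54.197 3.173

Arc 1: start y=11.700, vy=23.600 → t=5.269, apex=40.116, x_land=24.556, impact vy=-28.041
  bounce: vy ← 0.58·28.041 = 16.264
Arc 2: start y=0.000, vy=16.264 → t=3.319, apex=13.495, x_land=40.023, impact vy=-16.264
  bounce: vy ← 0.58·16.264 = 9.433
Arc 3: start y=0.000, vy=9.433 → t=1.925, apex=4.540, x_land=48.994, impact vy=-9.433
  bounce: vy ← 0.58·9.433 = 5.471
Arc 4: start y=0.000, vy=5.471 → t=1.117, apex=1.527, x_land=54.197, impact vy=-5.471
  bounce: vy ← 0.58·5.471 = 3.173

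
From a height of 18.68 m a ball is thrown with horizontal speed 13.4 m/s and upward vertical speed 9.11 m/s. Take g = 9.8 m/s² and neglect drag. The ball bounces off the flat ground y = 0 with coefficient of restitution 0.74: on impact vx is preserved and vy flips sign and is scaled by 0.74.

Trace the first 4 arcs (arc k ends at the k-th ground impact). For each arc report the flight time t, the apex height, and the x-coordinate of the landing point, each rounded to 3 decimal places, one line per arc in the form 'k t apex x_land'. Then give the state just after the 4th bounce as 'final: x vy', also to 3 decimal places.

Arc 1: start y=18.680, vy=9.110 → t=3.092, apex=22.914, x_land=41.434, impact vy=-21.192
  bounce: vy ← 0.74·21.192 = 15.682
Arc 2: start y=0.000, vy=15.682 → t=3.200, apex=12.548, x_land=84.321, impact vy=-15.682
  bounce: vy ← 0.74·15.682 = 11.605
Arc 3: start y=0.000, vy=11.605 → t=2.368, apex=6.871, x_land=116.057, impact vy=-11.605
  bounce: vy ← 0.74·11.605 = 8.588
Arc 4: start y=0.000, vy=8.588 → t=1.753, apex=3.763, x_land=139.541, impact vy=-8.588
  bounce: vy ← 0.74·8.588 = 6.355

1 3.092 22.914 41.434
2 3.200 12.548 84.321
3 2.368 6.871 116.057
4 1.753 3.763 139.541
final: 139.541 6.355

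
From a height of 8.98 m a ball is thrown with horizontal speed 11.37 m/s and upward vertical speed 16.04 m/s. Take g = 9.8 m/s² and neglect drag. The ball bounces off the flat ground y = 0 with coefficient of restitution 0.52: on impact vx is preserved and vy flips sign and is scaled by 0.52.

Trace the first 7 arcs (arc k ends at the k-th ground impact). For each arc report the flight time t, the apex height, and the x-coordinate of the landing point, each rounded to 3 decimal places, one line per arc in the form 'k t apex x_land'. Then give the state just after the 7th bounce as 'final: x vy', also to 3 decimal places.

Arc 1: start y=8.980, vy=16.040 → t=3.761, apex=22.107, x_land=42.760, impact vy=-20.816
  bounce: vy ← 0.52·20.816 = 10.824
Arc 2: start y=0.000, vy=10.824 → t=2.209, apex=5.978, x_land=67.876, impact vy=-10.824
  bounce: vy ← 0.52·10.824 = 5.629
Arc 3: start y=0.000, vy=5.629 → t=1.149, apex=1.616, x_land=80.937, impact vy=-5.629
  bounce: vy ← 0.52·5.629 = 2.927
Arc 4: start y=0.000, vy=2.927 → t=0.597, apex=0.437, x_land=87.728, impact vy=-2.927
  bounce: vy ← 0.52·2.927 = 1.522
Arc 5: start y=0.000, vy=1.522 → t=0.311, apex=0.118, x_land=91.260, impact vy=-1.522
  bounce: vy ← 0.52·1.522 = 0.791
Arc 6: start y=0.000, vy=0.791 → t=0.162, apex=0.032, x_land=93.096, impact vy=-0.791
  bounce: vy ← 0.52·0.791 = 0.412
Arc 7: start y=0.000, vy=0.412 → t=0.084, apex=0.009, x_land=94.051, impact vy=-0.412
  bounce: vy ← 0.52·0.412 = 0.214

1 3.761 22.107 42.760
2 2.209 5.978 67.876
3 1.149 1.616 80.937
4 0.597 0.437 87.728
5 0.311 0.118 91.260
6 0.162 0.032 93.096
7 0.084 0.009 94.051
final: 94.051 0.214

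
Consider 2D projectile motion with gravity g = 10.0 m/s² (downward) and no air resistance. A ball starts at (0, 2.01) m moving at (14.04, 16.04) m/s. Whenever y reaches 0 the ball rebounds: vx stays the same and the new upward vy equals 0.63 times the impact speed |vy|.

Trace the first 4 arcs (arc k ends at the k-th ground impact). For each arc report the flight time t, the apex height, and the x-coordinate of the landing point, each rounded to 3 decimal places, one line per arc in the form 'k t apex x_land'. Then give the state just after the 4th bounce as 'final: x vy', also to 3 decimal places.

1 3.329 14.874 46.736
2 2.173 5.904 77.248
3 1.369 2.343 96.470
4 0.863 0.930 108.580
final: 108.580 2.717

Arc 1: start y=2.010, vy=16.040 → t=3.329, apex=14.874, x_land=46.736, impact vy=-17.248
  bounce: vy ← 0.63·17.248 = 10.866
Arc 2: start y=0.000, vy=10.866 → t=2.173, apex=5.904, x_land=77.248, impact vy=-10.866
  bounce: vy ← 0.63·10.866 = 6.846
Arc 3: start y=0.000, vy=6.846 → t=1.369, apex=2.343, x_land=96.470, impact vy=-6.846
  bounce: vy ← 0.63·6.846 = 4.313
Arc 4: start y=0.000, vy=4.313 → t=0.863, apex=0.930, x_land=108.580, impact vy=-4.313
  bounce: vy ← 0.63·4.313 = 2.717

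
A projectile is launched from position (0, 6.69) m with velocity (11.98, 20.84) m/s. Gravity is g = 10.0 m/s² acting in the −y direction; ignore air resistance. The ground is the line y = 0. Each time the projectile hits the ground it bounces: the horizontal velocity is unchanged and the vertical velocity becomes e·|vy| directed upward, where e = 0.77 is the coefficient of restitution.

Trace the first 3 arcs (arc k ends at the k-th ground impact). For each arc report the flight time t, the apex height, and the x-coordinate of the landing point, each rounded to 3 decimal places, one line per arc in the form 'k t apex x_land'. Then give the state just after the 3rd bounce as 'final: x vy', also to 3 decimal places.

1 4.467 28.405 53.521
2 3.671 16.841 97.494
3 2.826 9.985 131.354
final: 131.354 10.881

Arc 1: start y=6.690, vy=20.840 → t=4.467, apex=28.405, x_land=53.521, impact vy=-23.835
  bounce: vy ← 0.77·23.835 = 18.353
Arc 2: start y=0.000, vy=18.353 → t=3.671, apex=16.841, x_land=97.494, impact vy=-18.353
  bounce: vy ← 0.77·18.353 = 14.132
Arc 3: start y=0.000, vy=14.132 → t=2.826, apex=9.985, x_land=131.354, impact vy=-14.132
  bounce: vy ← 0.77·14.132 = 10.881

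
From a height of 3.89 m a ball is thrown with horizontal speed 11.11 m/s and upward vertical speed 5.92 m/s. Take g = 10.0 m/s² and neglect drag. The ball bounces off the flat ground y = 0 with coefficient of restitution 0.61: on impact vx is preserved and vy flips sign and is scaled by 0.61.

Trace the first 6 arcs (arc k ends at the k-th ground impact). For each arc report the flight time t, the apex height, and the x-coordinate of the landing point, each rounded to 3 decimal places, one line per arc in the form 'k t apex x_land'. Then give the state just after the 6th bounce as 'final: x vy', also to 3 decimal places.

1 1.654 5.642 18.379
2 1.296 2.100 32.778
3 0.791 0.781 41.561
4 0.482 0.291 46.918
5 0.294 0.108 50.187
6 0.179 0.040 52.180
final: 52.180 0.547

Arc 1: start y=3.890, vy=5.920 → t=1.654, apex=5.642, x_land=18.379, impact vy=-10.623
  bounce: vy ← 0.61·10.623 = 6.480
Arc 2: start y=0.000, vy=6.480 → t=1.296, apex=2.100, x_land=32.778, impact vy=-6.480
  bounce: vy ← 0.61·6.480 = 3.953
Arc 3: start y=0.000, vy=3.953 → t=0.791, apex=0.781, x_land=41.561, impact vy=-3.953
  bounce: vy ← 0.61·3.953 = 2.411
Arc 4: start y=0.000, vy=2.411 → t=0.482, apex=0.291, x_land=46.918, impact vy=-2.411
  bounce: vy ← 0.61·2.411 = 1.471
Arc 5: start y=0.000, vy=1.471 → t=0.294, apex=0.108, x_land=50.187, impact vy=-1.471
  bounce: vy ← 0.61·1.471 = 0.897
Arc 6: start y=0.000, vy=0.897 → t=0.179, apex=0.040, x_land=52.180, impact vy=-0.897
  bounce: vy ← 0.61·0.897 = 0.547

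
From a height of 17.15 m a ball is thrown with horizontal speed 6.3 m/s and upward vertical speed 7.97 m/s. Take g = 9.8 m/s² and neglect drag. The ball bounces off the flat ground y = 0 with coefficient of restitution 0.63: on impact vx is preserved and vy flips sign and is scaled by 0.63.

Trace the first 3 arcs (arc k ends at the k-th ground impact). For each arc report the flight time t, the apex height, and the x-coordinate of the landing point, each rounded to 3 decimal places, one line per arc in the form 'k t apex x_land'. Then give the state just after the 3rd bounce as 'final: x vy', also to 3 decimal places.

Arc 1: start y=17.150, vy=7.970 → t=2.853, apex=20.391, x_land=17.975, impact vy=-19.992
  bounce: vy ← 0.63·19.992 = 12.595
Arc 2: start y=0.000, vy=12.595 → t=2.570, apex=8.093, x_land=34.168, impact vy=-12.595
  bounce: vy ← 0.63·12.595 = 7.935
Arc 3: start y=0.000, vy=7.935 → t=1.619, apex=3.212, x_land=44.370, impact vy=-7.935
  bounce: vy ← 0.63·7.935 = 4.999

1 2.853 20.391 17.975
2 2.570 8.093 34.168
3 1.619 3.212 44.370
final: 44.370 4.999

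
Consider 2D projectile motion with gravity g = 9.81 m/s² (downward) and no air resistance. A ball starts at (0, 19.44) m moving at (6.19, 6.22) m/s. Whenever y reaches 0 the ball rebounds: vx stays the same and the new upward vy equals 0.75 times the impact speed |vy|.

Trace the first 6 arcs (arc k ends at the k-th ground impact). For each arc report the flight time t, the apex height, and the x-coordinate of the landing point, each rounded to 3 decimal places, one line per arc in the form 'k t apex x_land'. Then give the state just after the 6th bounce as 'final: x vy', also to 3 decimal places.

Arc 1: start y=19.440, vy=6.220 → t=2.723, apex=21.412, x_land=16.858, impact vy=-20.496
  bounce: vy ← 0.75·20.496 = 15.372
Arc 2: start y=0.000, vy=15.372 → t=3.134, apex=12.044, x_land=36.257, impact vy=-15.372
  bounce: vy ← 0.75·15.372 = 11.529
Arc 3: start y=0.000, vy=11.529 → t=2.351, apex=6.775, x_land=50.807, impact vy=-11.529
  bounce: vy ← 0.75·11.529 = 8.647
Arc 4: start y=0.000, vy=8.647 → t=1.763, apex=3.811, x_land=61.719, impact vy=-8.647
  bounce: vy ← 0.75·8.647 = 6.485
Arc 5: start y=0.000, vy=6.485 → t=1.322, apex=2.144, x_land=69.903, impact vy=-6.485
  bounce: vy ← 0.75·6.485 = 4.864
Arc 6: start y=0.000, vy=4.864 → t=0.992, apex=1.206, x_land=76.041, impact vy=-4.864
  bounce: vy ← 0.75·4.864 = 3.648

1 2.723 21.412 16.858
2 3.134 12.044 36.257
3 2.351 6.775 50.807
4 1.763 3.811 61.719
5 1.322 2.144 69.903
6 0.992 1.206 76.041
final: 76.041 3.648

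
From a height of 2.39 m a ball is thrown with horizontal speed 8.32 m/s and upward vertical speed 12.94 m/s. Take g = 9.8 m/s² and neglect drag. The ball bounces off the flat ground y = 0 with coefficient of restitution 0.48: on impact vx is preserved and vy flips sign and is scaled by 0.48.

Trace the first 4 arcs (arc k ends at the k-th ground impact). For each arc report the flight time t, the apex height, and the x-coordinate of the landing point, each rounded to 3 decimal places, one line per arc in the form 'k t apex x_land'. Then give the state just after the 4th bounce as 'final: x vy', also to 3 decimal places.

1 2.814 10.933 23.414
2 1.434 2.519 35.344
3 0.688 0.580 41.071
4 0.330 0.134 43.820
final: 43.820 0.777

Arc 1: start y=2.390, vy=12.940 → t=2.814, apex=10.933, x_land=23.414, impact vy=-14.639
  bounce: vy ← 0.48·14.639 = 7.027
Arc 2: start y=0.000, vy=7.027 → t=1.434, apex=2.519, x_land=35.344, impact vy=-7.027
  bounce: vy ← 0.48·7.027 = 3.373
Arc 3: start y=0.000, vy=3.373 → t=0.688, apex=0.580, x_land=41.071, impact vy=-3.373
  bounce: vy ← 0.48·3.373 = 1.619
Arc 4: start y=0.000, vy=1.619 → t=0.330, apex=0.134, x_land=43.820, impact vy=-1.619
  bounce: vy ← 0.48·1.619 = 0.777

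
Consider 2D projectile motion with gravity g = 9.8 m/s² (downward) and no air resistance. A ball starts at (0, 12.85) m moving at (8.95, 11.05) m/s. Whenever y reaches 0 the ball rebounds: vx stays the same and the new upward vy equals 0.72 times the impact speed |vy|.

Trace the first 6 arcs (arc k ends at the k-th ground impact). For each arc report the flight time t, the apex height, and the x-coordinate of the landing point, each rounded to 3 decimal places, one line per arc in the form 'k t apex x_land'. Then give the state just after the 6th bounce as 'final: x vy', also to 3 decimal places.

1 3.101 19.080 27.752
2 2.842 9.891 53.184
3 2.046 5.127 71.495
4 1.473 2.658 84.678
5 1.061 1.378 94.171
6 0.764 0.714 101.005
final: 101.005 2.694

Arc 1: start y=12.850, vy=11.050 → t=3.101, apex=19.080, x_land=27.752, impact vy=-19.338
  bounce: vy ← 0.72·19.338 = 13.923
Arc 2: start y=0.000, vy=13.923 → t=2.842, apex=9.891, x_land=53.184, impact vy=-13.923
  bounce: vy ← 0.72·13.923 = 10.025
Arc 3: start y=0.000, vy=10.025 → t=2.046, apex=5.127, x_land=71.495, impact vy=-10.025
  bounce: vy ← 0.72·10.025 = 7.218
Arc 4: start y=0.000, vy=7.218 → t=1.473, apex=2.658, x_land=84.678, impact vy=-7.218
  bounce: vy ← 0.72·7.218 = 5.197
Arc 5: start y=0.000, vy=5.197 → t=1.061, apex=1.378, x_land=94.171, impact vy=-5.197
  bounce: vy ← 0.72·5.197 = 3.742
Arc 6: start y=0.000, vy=3.742 → t=0.764, apex=0.714, x_land=101.005, impact vy=-3.742
  bounce: vy ← 0.72·3.742 = 2.694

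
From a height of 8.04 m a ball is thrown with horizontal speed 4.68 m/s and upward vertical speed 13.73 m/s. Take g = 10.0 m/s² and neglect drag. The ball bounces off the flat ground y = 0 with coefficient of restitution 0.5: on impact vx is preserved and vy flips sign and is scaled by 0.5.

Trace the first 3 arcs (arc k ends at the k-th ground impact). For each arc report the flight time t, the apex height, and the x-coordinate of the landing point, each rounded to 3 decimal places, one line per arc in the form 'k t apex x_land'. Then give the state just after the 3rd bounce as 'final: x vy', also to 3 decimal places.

1 3.242 17.466 15.173
2 1.869 4.366 23.919
3 0.934 1.092 28.293
final: 28.293 2.336

Arc 1: start y=8.040, vy=13.730 → t=3.242, apex=17.466, x_land=15.173, impact vy=-18.690
  bounce: vy ← 0.5·18.690 = 9.345
Arc 2: start y=0.000, vy=9.345 → t=1.869, apex=4.366, x_land=23.919, impact vy=-9.345
  bounce: vy ← 0.5·9.345 = 4.672
Arc 3: start y=0.000, vy=4.672 → t=0.934, apex=1.092, x_land=28.293, impact vy=-4.672
  bounce: vy ← 0.5·4.672 = 2.336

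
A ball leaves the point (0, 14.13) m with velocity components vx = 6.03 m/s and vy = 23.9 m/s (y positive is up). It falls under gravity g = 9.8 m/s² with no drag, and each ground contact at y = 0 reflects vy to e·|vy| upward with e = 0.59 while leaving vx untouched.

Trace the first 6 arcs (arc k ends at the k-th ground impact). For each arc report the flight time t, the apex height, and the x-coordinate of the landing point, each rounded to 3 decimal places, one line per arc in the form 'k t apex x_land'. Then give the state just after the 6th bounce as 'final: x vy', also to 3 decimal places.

1 5.411 43.273 32.625
2 3.507 15.063 53.771
3 2.069 5.244 66.246
4 1.221 1.825 73.607
5 0.720 0.635 77.950
6 0.425 0.221 80.512
final: 80.512 1.228

Arc 1: start y=14.130, vy=23.900 → t=5.411, apex=43.273, x_land=32.625, impact vy=-29.123
  bounce: vy ← 0.59·29.123 = 17.183
Arc 2: start y=0.000, vy=17.183 → t=3.507, apex=15.063, x_land=53.771, impact vy=-17.183
  bounce: vy ← 0.59·17.183 = 10.138
Arc 3: start y=0.000, vy=10.138 → t=2.069, apex=5.244, x_land=66.246, impact vy=-10.138
  bounce: vy ← 0.59·10.138 = 5.981
Arc 4: start y=0.000, vy=5.981 → t=1.221, apex=1.825, x_land=73.607, impact vy=-5.981
  bounce: vy ← 0.59·5.981 = 3.529
Arc 5: start y=0.000, vy=3.529 → t=0.720, apex=0.635, x_land=77.950, impact vy=-3.529
  bounce: vy ← 0.59·3.529 = 2.082
Arc 6: start y=0.000, vy=2.082 → t=0.425, apex=0.221, x_land=80.512, impact vy=-2.082
  bounce: vy ← 0.59·2.082 = 1.228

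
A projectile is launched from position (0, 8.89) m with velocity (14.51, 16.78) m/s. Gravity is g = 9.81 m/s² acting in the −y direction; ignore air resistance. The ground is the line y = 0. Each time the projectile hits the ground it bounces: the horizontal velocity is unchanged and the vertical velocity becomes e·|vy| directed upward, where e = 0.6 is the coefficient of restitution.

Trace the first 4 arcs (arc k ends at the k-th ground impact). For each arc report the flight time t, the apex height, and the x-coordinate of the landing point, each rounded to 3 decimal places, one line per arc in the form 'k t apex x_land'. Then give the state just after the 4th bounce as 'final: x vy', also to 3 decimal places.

1 3.887 23.241 56.404
2 2.612 8.367 94.306
3 1.567 3.012 117.047
4 0.940 1.084 130.691
final: 130.691 2.767

Arc 1: start y=8.890, vy=16.780 → t=3.887, apex=23.241, x_land=56.404, impact vy=-21.354
  bounce: vy ← 0.6·21.354 = 12.812
Arc 2: start y=0.000, vy=12.812 → t=2.612, apex=8.367, x_land=94.306, impact vy=-12.812
  bounce: vy ← 0.6·12.812 = 7.687
Arc 3: start y=0.000, vy=7.687 → t=1.567, apex=3.012, x_land=117.047, impact vy=-7.687
  bounce: vy ← 0.6·7.687 = 4.612
Arc 4: start y=0.000, vy=4.612 → t=0.940, apex=1.084, x_land=130.691, impact vy=-4.612
  bounce: vy ← 0.6·4.612 = 2.767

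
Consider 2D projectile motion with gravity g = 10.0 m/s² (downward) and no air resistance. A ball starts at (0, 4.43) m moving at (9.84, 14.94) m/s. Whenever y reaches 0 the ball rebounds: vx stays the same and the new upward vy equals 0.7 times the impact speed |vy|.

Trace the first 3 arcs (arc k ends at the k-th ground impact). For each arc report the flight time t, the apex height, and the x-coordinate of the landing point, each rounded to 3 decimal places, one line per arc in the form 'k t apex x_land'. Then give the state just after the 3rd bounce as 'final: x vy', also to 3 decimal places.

Arc 1: start y=4.430, vy=14.940 → t=3.260, apex=15.590, x_land=32.076, impact vy=-17.658
  bounce: vy ← 0.7·17.658 = 12.361
Arc 2: start y=0.000, vy=12.361 → t=2.472, apex=7.639, x_land=56.402, impact vy=-12.361
  bounce: vy ← 0.7·12.361 = 8.652
Arc 3: start y=0.000, vy=8.652 → t=1.730, apex=3.743, x_land=73.430, impact vy=-8.652
  bounce: vy ← 0.7·8.652 = 6.057

1 3.260 15.590 32.076
2 2.472 7.639 56.402
3 1.730 3.743 73.430
final: 73.430 6.057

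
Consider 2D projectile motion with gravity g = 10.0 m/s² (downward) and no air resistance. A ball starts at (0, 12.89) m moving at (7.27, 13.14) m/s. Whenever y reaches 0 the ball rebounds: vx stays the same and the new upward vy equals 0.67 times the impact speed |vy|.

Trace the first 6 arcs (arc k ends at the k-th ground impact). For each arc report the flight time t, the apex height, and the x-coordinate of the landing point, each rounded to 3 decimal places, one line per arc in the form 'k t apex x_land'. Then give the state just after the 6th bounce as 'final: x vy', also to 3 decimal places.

Arc 1: start y=12.890, vy=13.140 → t=3.389, apex=21.523, x_land=24.636, impact vy=-20.748
  bounce: vy ← 0.67·20.748 = 13.901
Arc 2: start y=0.000, vy=13.901 → t=2.780, apex=9.662, x_land=44.848, impact vy=-13.901
  bounce: vy ← 0.67·13.901 = 9.314
Arc 3: start y=0.000, vy=9.314 → t=1.863, apex=4.337, x_land=58.390, impact vy=-9.314
  bounce: vy ← 0.67·9.314 = 6.240
Arc 4: start y=0.000, vy=6.240 → t=1.248, apex=1.947, x_land=67.463, impact vy=-6.240
  bounce: vy ← 0.67·6.240 = 4.181
Arc 5: start y=0.000, vy=4.181 → t=0.836, apex=0.874, x_land=73.542, impact vy=-4.181
  bounce: vy ← 0.67·4.181 = 2.801
Arc 6: start y=0.000, vy=2.801 → t=0.560, apex=0.392, x_land=77.615, impact vy=-2.801
  bounce: vy ← 0.67·2.801 = 1.877

1 3.389 21.523 24.636
2 2.780 9.662 44.848
3 1.863 4.337 58.390
4 1.248 1.947 67.463
5 0.836 0.874 73.542
6 0.560 0.392 77.615
final: 77.615 1.877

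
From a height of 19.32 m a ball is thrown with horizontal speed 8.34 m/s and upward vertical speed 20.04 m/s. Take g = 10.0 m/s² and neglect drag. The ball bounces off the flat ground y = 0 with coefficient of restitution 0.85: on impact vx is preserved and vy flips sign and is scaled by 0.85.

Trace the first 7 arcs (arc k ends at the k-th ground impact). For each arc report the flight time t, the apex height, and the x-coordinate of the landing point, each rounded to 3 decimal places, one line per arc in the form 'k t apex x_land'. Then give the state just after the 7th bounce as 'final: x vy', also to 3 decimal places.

Arc 1: start y=19.320, vy=20.040 → t=4.811, apex=39.400, x_land=40.125, impact vy=-28.071
  bounce: vy ← 0.85·28.071 = 23.861
Arc 2: start y=0.000, vy=23.861 → t=4.772, apex=28.467, x_land=79.924, impact vy=-23.861
  bounce: vy ← 0.85·23.861 = 20.282
Arc 3: start y=0.000, vy=20.282 → t=4.056, apex=20.567, x_land=113.754, impact vy=-20.282
  bounce: vy ← 0.85·20.282 = 17.239
Arc 4: start y=0.000, vy=17.239 → t=3.448, apex=14.860, x_land=142.509, impact vy=-17.239
  bounce: vy ← 0.85·17.239 = 14.653
Arc 5: start y=0.000, vy=14.653 → t=2.931, apex=10.736, x_land=166.951, impact vy=-14.653
  bounce: vy ← 0.85·14.653 = 12.455
Arc 6: start y=0.000, vy=12.455 → t=2.491, apex=7.757, x_land=187.727, impact vy=-12.455
  bounce: vy ← 0.85·12.455 = 10.587
Arc 7: start y=0.000, vy=10.587 → t=2.117, apex=5.604, x_land=205.386, impact vy=-10.587
  bounce: vy ← 0.85·10.587 = 8.999

1 4.811 39.400 40.125
2 4.772 28.467 79.924
3 4.056 20.567 113.754
4 3.448 14.860 142.509
5 2.931 10.736 166.951
6 2.491 7.757 187.727
7 2.117 5.604 205.386
final: 205.386 8.999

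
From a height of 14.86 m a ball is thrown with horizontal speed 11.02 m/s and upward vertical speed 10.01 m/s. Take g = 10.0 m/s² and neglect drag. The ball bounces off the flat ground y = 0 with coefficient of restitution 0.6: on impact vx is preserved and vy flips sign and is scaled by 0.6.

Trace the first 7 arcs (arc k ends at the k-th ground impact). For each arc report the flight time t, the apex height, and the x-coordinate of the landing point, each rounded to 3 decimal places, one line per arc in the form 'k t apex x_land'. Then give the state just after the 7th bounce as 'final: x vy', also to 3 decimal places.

1 2.994 19.870 32.999
2 2.392 7.153 59.361
3 1.435 2.575 75.178
4 0.861 0.927 84.669
5 0.517 0.334 90.363
6 0.310 0.120 93.779
7 0.186 0.043 95.829
final: 95.829 0.558

Arc 1: start y=14.860, vy=10.010 → t=2.994, apex=19.870, x_land=32.999, impact vy=-19.935
  bounce: vy ← 0.6·19.935 = 11.961
Arc 2: start y=0.000, vy=11.961 → t=2.392, apex=7.153, x_land=59.361, impact vy=-11.961
  bounce: vy ← 0.6·11.961 = 7.177
Arc 3: start y=0.000, vy=7.177 → t=1.435, apex=2.575, x_land=75.178, impact vy=-7.177
  bounce: vy ← 0.6·7.177 = 4.306
Arc 4: start y=0.000, vy=4.306 → t=0.861, apex=0.927, x_land=84.669, impact vy=-4.306
  bounce: vy ← 0.6·4.306 = 2.584
Arc 5: start y=0.000, vy=2.584 → t=0.517, apex=0.334, x_land=90.363, impact vy=-2.584
  bounce: vy ← 0.6·2.584 = 1.550
Arc 6: start y=0.000, vy=1.550 → t=0.310, apex=0.120, x_land=93.779, impact vy=-1.550
  bounce: vy ← 0.6·1.550 = 0.930
Arc 7: start y=0.000, vy=0.930 → t=0.186, apex=0.043, x_land=95.829, impact vy=-0.930
  bounce: vy ← 0.6·0.930 = 0.558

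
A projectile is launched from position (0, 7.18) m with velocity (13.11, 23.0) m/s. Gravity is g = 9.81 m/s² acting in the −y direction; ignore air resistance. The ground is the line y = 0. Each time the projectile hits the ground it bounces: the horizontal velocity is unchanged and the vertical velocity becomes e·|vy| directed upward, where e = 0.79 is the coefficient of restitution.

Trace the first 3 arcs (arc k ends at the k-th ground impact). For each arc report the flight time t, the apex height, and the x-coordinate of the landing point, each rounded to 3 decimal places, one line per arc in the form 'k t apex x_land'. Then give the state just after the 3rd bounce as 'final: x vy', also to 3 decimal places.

Arc 1: start y=7.180, vy=23.000 → t=4.983, apex=34.142, x_land=65.325, impact vy=-25.882
  bounce: vy ← 0.79·25.882 = 20.447
Arc 2: start y=0.000, vy=20.447 → t=4.169, apex=21.308, x_land=119.975, impact vy=-20.447
  bounce: vy ← 0.79·20.447 = 16.153
Arc 3: start y=0.000, vy=16.153 → t=3.293, apex=13.298, x_land=163.148, impact vy=-16.153
  bounce: vy ← 0.79·16.153 = 12.761

1 4.983 34.142 65.325
2 4.169 21.308 119.975
3 3.293 13.298 163.148
final: 163.148 12.761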